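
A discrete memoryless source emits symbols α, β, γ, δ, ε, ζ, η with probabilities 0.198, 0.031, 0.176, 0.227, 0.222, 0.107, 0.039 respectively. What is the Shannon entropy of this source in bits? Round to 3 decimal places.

H = −Σ pᵢ log₂ pᵢ.
−0.198·log₂(0.198) = 0.4626
−0.031·log₂(0.031) = 0.1554
−0.176·log₂(0.176) = 0.4411
−0.227·log₂(0.227) = 0.4856
−0.222·log₂(0.222) = 0.4820
−0.107·log₂(0.107) = 0.3450
−0.039·log₂(0.039) = 0.1825
Sum ≈ 2.5543 → 2.554 bits.

2.554 bits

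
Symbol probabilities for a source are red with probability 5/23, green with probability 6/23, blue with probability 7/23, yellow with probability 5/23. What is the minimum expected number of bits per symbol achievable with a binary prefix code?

Repeatedly combine the two least-probable nodes; the expected code length is the sum of the merged weights.
merge 5/23 + 5/23 → 10/23
merge 6/23 + 7/23 → 13/23
merge 10/23 + 13/23 → 1
L = 10/23 + 13/23 + 1 = 2 bits/symbol.

2 bits/symbol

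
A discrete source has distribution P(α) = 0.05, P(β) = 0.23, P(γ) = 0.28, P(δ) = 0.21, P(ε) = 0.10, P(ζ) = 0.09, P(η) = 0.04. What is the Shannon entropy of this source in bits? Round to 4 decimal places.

2.5214 bits

H = −Σ pᵢ log₂ pᵢ.
−0.05·log₂(0.05) = 0.2161
−0.23·log₂(0.23) = 0.4877
−0.28·log₂(0.28) = 0.5142
−0.21·log₂(0.21) = 0.4728
−0.10·log₂(0.10) = 0.3322
−0.09·log₂(0.09) = 0.3127
−0.04·log₂(0.04) = 0.1858
Sum ≈ 2.5214 → 2.5214 bits.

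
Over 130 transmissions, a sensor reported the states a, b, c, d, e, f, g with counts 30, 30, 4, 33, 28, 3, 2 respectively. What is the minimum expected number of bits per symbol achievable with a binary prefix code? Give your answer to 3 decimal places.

Probabilities are the counts divided by 130.
Repeatedly combine the two least-probable nodes; the expected code length is the sum of the merged weights.
merge 1/65 + 3/130 → 1/26
merge 2/65 + 1/26 → 9/130
merge 9/130 + 14/65 → 37/130
merge 3/13 + 3/13 → 6/13
merge 33/130 + 37/130 → 7/13
merge 6/13 + 7/13 → 1
L = 1/26 + 9/130 + 37/130 + 6/13 + 7/13 + 1 = 311/130 ≈ 2.392 bits/symbol.

2.392 bits/symbol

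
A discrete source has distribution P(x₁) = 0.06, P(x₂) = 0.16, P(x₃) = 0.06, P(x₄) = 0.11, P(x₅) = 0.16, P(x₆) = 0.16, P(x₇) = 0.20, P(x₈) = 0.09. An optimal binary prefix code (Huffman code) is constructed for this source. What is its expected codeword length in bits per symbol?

2.92 bits/symbol

Repeatedly combine the two least-probable nodes; the expected code length is the sum of the merged weights.
merge 3/50 + 3/50 → 3/25
merge 9/100 + 11/100 → 1/5
merge 3/25 + 4/25 → 7/25
merge 4/25 + 4/25 → 8/25
merge 1/5 + 1/5 → 2/5
merge 7/25 + 8/25 → 3/5
merge 2/5 + 3/5 → 1
L = 3/25 + 1/5 + 7/25 + 8/25 + 2/5 + 3/5 + 1 = 73/25 = 2.92 bits/symbol.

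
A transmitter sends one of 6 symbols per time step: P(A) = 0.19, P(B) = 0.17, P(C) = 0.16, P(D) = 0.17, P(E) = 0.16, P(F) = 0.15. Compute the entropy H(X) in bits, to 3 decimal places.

2.581 bits

H = −Σ pᵢ log₂ pᵢ.
−0.19·log₂(0.19) = 0.4552
−0.17·log₂(0.17) = 0.4346
−0.16·log₂(0.16) = 0.4230
−0.17·log₂(0.17) = 0.4346
−0.16·log₂(0.16) = 0.4230
−0.15·log₂(0.15) = 0.4105
Sum ≈ 2.5810 → 2.581 bits.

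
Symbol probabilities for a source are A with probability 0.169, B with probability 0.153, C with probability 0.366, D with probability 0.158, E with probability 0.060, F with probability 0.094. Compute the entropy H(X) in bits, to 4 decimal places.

H = −Σ pᵢ log₂ pᵢ.
−0.169·log₂(0.169) = 0.4335
−0.153·log₂(0.153) = 0.4144
−0.366·log₂(0.366) = 0.5307
−0.158·log₂(0.158) = 0.4206
−0.060·log₂(0.060) = 0.2435
−0.094·log₂(0.094) = 0.3207
Sum ≈ 2.3634 → 2.3634 bits.

2.3634 bits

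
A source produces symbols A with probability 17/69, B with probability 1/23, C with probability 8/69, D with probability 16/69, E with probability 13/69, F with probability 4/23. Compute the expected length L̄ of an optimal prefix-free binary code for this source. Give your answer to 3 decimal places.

Repeatedly combine the two least-probable nodes; the expected code length is the sum of the merged weights.
merge 1/23 + 8/69 → 11/69
merge 11/69 + 4/23 → 1/3
merge 13/69 + 16/69 → 29/69
merge 17/69 + 1/3 → 40/69
merge 29/69 + 40/69 → 1
L = 11/69 + 1/3 + 29/69 + 40/69 + 1 = 172/69 ≈ 2.493 bits/symbol.

2.493 bits/symbol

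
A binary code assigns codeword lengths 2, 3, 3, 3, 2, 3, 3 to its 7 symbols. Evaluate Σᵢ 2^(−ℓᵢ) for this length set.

1.125

With common denominator 2^3 = 8: Σ 2^(−ℓᵢ) = 2/8 + 1/8 + 1/8 + 1/8 + 2/8 + 1/8 + 1/8 = 9/8 = 1.125.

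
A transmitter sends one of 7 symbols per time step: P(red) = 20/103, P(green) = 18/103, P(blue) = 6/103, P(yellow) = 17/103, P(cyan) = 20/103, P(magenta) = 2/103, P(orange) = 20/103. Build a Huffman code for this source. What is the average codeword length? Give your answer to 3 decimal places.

Repeatedly combine the two least-probable nodes; the expected code length is the sum of the merged weights.
merge 2/103 + 6/103 → 8/103
merge 8/103 + 17/103 → 25/103
merge 18/103 + 20/103 → 38/103
merge 20/103 + 20/103 → 40/103
merge 25/103 + 38/103 → 63/103
merge 40/103 + 63/103 → 1
L = 8/103 + 25/103 + 38/103 + 40/103 + 63/103 + 1 = 277/103 ≈ 2.689 bits/symbol.

2.689 bits/symbol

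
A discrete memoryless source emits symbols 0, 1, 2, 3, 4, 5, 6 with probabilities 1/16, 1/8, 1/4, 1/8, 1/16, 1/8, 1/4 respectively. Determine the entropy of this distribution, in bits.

2.625 bits

Each probability is a power of 1/2, so log₂(1/p) is an integer.
H = Σ p·log₂(1/p) = 1/16·4 + 1/8·3 + 1/4·2 + 1/8·3 + 1/16·4 + 1/8·3 + 1/4·2 = 2.625 bits.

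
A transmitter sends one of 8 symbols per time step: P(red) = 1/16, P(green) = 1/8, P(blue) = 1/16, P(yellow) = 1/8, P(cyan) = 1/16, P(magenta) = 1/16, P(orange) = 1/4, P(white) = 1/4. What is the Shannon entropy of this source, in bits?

Each probability is a power of 1/2, so log₂(1/p) is an integer.
H = Σ p·log₂(1/p) = 1/16·4 + 1/8·3 + 1/16·4 + 1/8·3 + 1/16·4 + 1/16·4 + 1/4·2 + 1/4·2 = 2.75 bits.

2.75 bits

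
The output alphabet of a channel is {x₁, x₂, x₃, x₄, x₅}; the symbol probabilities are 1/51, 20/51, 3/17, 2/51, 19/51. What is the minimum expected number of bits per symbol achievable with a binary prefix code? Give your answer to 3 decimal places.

Repeatedly combine the two least-probable nodes; the expected code length is the sum of the merged weights.
merge 1/51 + 2/51 → 1/17
merge 1/17 + 3/17 → 4/17
merge 4/17 + 19/51 → 31/51
merge 20/51 + 31/51 → 1
L = 1/17 + 4/17 + 31/51 + 1 = 97/51 ≈ 1.902 bits/symbol.

1.902 bits/symbol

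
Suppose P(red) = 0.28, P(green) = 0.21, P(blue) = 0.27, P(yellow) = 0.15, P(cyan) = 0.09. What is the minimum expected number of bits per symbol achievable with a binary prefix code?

Repeatedly combine the two least-probable nodes; the expected code length is the sum of the merged weights.
merge 9/100 + 3/20 → 6/25
merge 21/100 + 6/25 → 9/20
merge 27/100 + 7/25 → 11/20
merge 9/20 + 11/20 → 1
L = 6/25 + 9/20 + 11/20 + 1 = 56/25 = 2.24 bits/symbol.

2.24 bits/symbol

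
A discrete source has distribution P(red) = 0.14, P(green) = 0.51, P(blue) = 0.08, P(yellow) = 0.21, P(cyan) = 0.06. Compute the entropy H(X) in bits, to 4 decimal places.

1.9004 bits

H = −Σ pᵢ log₂ pᵢ.
−0.14·log₂(0.14) = 0.3971
−0.51·log₂(0.51) = 0.4954
−0.08·log₂(0.08) = 0.2915
−0.21·log₂(0.21) = 0.4728
−0.06·log₂(0.06) = 0.2435
Sum ≈ 1.9004 → 1.9004 bits.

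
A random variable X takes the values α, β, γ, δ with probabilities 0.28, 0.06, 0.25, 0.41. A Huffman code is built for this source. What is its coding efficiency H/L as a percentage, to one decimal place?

94.0%

Entropy H = −Σ p log₂ p ≈ 1.7851 bits.
Huffman merges: 3/50+1/4→31/100; 7/25+31/100→59/100; 41/100+59/100→1. L = 19/10 ≈ 1.9000.
Efficiency = H/L = 1.7851/1.9000 = 94.0%.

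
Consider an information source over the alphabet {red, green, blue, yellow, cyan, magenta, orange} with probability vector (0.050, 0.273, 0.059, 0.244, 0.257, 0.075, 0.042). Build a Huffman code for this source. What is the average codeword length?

2.452 bits/symbol

Repeatedly combine the two least-probable nodes; the expected code length is the sum of the merged weights.
merge 21/500 + 1/20 → 23/250
merge 59/1000 + 3/40 → 67/500
merge 23/250 + 67/500 → 113/500
merge 113/500 + 61/250 → 47/100
merge 257/1000 + 273/1000 → 53/100
merge 47/100 + 53/100 → 1
L = 23/250 + 67/500 + 113/500 + 47/100 + 53/100 + 1 = 613/250 = 2.452 bits/symbol.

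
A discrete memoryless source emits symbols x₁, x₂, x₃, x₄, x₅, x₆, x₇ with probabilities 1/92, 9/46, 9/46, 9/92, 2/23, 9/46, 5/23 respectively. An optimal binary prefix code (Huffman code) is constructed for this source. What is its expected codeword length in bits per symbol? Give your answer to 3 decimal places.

2.685 bits/symbol

Repeatedly combine the two least-probable nodes; the expected code length is the sum of the merged weights.
merge 1/92 + 2/23 → 9/92
merge 9/92 + 9/92 → 9/46
merge 9/46 + 9/46 → 9/23
merge 9/46 + 9/46 → 9/23
merge 5/23 + 9/23 → 14/23
merge 9/23 + 14/23 → 1
L = 9/92 + 9/46 + 9/23 + 9/23 + 14/23 + 1 = 247/92 ≈ 2.685 bits/symbol.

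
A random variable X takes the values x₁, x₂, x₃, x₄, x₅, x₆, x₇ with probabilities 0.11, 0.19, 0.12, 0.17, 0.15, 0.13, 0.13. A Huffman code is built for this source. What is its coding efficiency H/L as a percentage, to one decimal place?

99.0%

Entropy H = −Σ p log₂ p ≈ 2.7830 bits.
Huffman merges: 11/100+3/25→23/100; 13/100+13/100→13/50; 3/20+17/100→8/25; 19/100+23/100→21/50; 13/50+8/25→29/50; 21/50+29/50→1. L = 281/100 ≈ 2.8100.
Efficiency = H/L = 2.7830/2.8100 = 99.0%.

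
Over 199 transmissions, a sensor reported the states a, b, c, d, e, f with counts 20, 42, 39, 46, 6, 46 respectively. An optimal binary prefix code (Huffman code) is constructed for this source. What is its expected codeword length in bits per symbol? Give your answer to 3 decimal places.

Probabilities are the counts divided by 199.
Repeatedly combine the two least-probable nodes; the expected code length is the sum of the merged weights.
merge 6/199 + 20/199 → 26/199
merge 26/199 + 39/199 → 65/199
merge 42/199 + 46/199 → 88/199
merge 46/199 + 65/199 → 111/199
merge 88/199 + 111/199 → 1
L = 26/199 + 65/199 + 88/199 + 111/199 + 1 = 489/199 ≈ 2.457 bits/symbol.

2.457 bits/symbol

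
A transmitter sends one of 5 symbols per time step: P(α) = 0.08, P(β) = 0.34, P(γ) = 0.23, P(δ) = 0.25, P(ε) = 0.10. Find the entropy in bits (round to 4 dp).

2.1405 bits

H = −Σ pᵢ log₂ pᵢ.
−0.08·log₂(0.08) = 0.2915
−0.34·log₂(0.34) = 0.5292
−0.23·log₂(0.23) = 0.4877
−0.25·log₂(0.25) = 0.5000
−0.10·log₂(0.10) = 0.3322
Sum ≈ 2.1405 → 2.1405 bits.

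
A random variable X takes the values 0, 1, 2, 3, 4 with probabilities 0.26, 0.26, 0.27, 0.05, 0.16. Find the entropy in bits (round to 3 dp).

2.160 bits

H = −Σ pᵢ log₂ pᵢ.
−0.26·log₂(0.26) = 0.5053
−0.26·log₂(0.26) = 0.5053
−0.27·log₂(0.27) = 0.5100
−0.05·log₂(0.05) = 0.2161
−0.16·log₂(0.16) = 0.4230
Sum ≈ 2.1597 → 2.160 bits.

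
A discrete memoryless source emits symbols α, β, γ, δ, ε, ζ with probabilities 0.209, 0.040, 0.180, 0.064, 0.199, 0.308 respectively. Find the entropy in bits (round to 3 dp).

2.344 bits

H = −Σ pᵢ log₂ pᵢ.
−0.209·log₂(0.209) = 0.4720
−0.040·log₂(0.040) = 0.1858
−0.180·log₂(0.180) = 0.4453
−0.064·log₂(0.064) = 0.2538
−0.199·log₂(0.199) = 0.4635
−0.308·log₂(0.308) = 0.5233
Sum ≈ 2.3437 → 2.344 bits.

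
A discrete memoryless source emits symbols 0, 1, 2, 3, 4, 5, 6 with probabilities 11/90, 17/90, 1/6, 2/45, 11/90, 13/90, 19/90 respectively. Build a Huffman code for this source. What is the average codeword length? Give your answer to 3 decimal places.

Repeatedly combine the two least-probable nodes; the expected code length is the sum of the merged weights.
merge 2/45 + 11/90 → 1/6
merge 11/90 + 13/90 → 4/15
merge 1/6 + 1/6 → 1/3
merge 17/90 + 19/90 → 2/5
merge 4/15 + 1/3 → 3/5
merge 2/5 + 3/5 → 1
L = 1/6 + 4/15 + 1/3 + 2/5 + 3/5 + 1 = 83/30 ≈ 2.767 bits/symbol.

2.767 bits/symbol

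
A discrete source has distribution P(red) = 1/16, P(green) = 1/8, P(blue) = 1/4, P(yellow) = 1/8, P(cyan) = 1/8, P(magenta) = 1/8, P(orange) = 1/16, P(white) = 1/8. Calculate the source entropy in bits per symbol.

Each probability is a power of 1/2, so log₂(1/p) is an integer.
H = Σ p·log₂(1/p) = 1/16·4 + 1/8·3 + 1/4·2 + 1/8·3 + 1/8·3 + 1/8·3 + 1/16·4 + 1/8·3 = 2.875 bits.

2.875 bits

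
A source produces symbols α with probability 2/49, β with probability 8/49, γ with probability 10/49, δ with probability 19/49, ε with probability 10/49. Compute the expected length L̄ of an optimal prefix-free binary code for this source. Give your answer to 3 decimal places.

Repeatedly combine the two least-probable nodes; the expected code length is the sum of the merged weights.
merge 2/49 + 8/49 → 10/49
merge 10/49 + 10/49 → 20/49
merge 10/49 + 19/49 → 29/49
merge 20/49 + 29/49 → 1
L = 10/49 + 20/49 + 29/49 + 1 = 108/49 ≈ 2.204 bits/symbol.

2.204 bits/symbol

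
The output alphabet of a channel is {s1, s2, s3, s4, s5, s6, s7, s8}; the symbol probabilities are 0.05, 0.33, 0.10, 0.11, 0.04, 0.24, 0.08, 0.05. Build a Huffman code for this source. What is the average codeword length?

2.65 bits/symbol

Repeatedly combine the two least-probable nodes; the expected code length is the sum of the merged weights.
merge 1/25 + 1/20 → 9/100
merge 1/20 + 2/25 → 13/100
merge 9/100 + 1/10 → 19/100
merge 11/100 + 13/100 → 6/25
merge 19/100 + 6/25 → 43/100
merge 6/25 + 33/100 → 57/100
merge 43/100 + 57/100 → 1
L = 9/100 + 13/100 + 19/100 + 6/25 + 43/100 + 57/100 + 1 = 53/20 = 2.65 bits/symbol.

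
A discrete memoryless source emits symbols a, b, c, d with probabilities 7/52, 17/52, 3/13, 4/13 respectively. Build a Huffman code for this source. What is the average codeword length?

Repeatedly combine the two least-probable nodes; the expected code length is the sum of the merged weights.
merge 7/52 + 3/13 → 19/52
merge 4/13 + 17/52 → 33/52
merge 19/52 + 33/52 → 1
L = 19/52 + 33/52 + 1 = 2 bits/symbol.

2 bits/symbol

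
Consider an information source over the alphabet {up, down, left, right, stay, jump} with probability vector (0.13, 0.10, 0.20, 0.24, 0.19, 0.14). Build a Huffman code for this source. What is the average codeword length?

2.56 bits/symbol

Repeatedly combine the two least-probable nodes; the expected code length is the sum of the merged weights.
merge 1/10 + 13/100 → 23/100
merge 7/50 + 19/100 → 33/100
merge 1/5 + 23/100 → 43/100
merge 6/25 + 33/100 → 57/100
merge 43/100 + 57/100 → 1
L = 23/100 + 33/100 + 43/100 + 57/100 + 1 = 64/25 = 2.56 bits/symbol.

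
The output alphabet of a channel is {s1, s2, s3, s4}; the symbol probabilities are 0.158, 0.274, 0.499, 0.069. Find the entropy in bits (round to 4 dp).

H = −Σ pᵢ log₂ pᵢ.
−0.158·log₂(0.158) = 0.4206
−0.274·log₂(0.274) = 0.5118
−0.499·log₂(0.499) = 0.5004
−0.069·log₂(0.069) = 0.2662
Sum ≈ 1.6990 → 1.6990 bits.

1.6990 bits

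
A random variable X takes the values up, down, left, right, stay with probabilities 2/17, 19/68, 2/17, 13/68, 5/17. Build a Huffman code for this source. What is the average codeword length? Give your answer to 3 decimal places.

2.235 bits/symbol

Repeatedly combine the two least-probable nodes; the expected code length is the sum of the merged weights.
merge 2/17 + 2/17 → 4/17
merge 13/68 + 4/17 → 29/68
merge 19/68 + 5/17 → 39/68
merge 29/68 + 39/68 → 1
L = 4/17 + 29/68 + 39/68 + 1 = 38/17 ≈ 2.235 bits/symbol.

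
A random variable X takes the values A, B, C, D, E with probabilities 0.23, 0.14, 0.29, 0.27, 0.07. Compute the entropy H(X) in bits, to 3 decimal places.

2.181 bits

H = −Σ pᵢ log₂ pᵢ.
−0.23·log₂(0.23) = 0.4877
−0.14·log₂(0.14) = 0.3971
−0.29·log₂(0.29) = 0.5179
−0.27·log₂(0.27) = 0.5100
−0.07·log₂(0.07) = 0.2686
Sum ≈ 2.1813 → 2.181 bits.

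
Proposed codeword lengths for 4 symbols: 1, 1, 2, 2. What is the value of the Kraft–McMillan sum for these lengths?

With common denominator 2^2 = 4: Σ 2^(−ℓᵢ) = 2/4 + 2/4 + 1/4 + 1/4 = 6/4 = 1.5.

1.5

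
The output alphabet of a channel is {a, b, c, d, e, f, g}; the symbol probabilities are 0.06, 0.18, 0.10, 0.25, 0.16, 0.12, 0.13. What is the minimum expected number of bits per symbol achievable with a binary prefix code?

2.73 bits/symbol

Repeatedly combine the two least-probable nodes; the expected code length is the sum of the merged weights.
merge 3/50 + 1/10 → 4/25
merge 3/25 + 13/100 → 1/4
merge 4/25 + 4/25 → 8/25
merge 9/50 + 1/4 → 43/100
merge 1/4 + 8/25 → 57/100
merge 43/100 + 57/100 → 1
L = 4/25 + 1/4 + 8/25 + 43/100 + 57/100 + 1 = 273/100 = 2.73 bits/symbol.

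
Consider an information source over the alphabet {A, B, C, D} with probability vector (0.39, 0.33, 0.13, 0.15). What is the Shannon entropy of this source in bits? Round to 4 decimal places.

1.8508 bits

H = −Σ pᵢ log₂ pᵢ.
−0.39·log₂(0.39) = 0.5298
−0.33·log₂(0.33) = 0.5278
−0.13·log₂(0.13) = 0.3826
−0.15·log₂(0.15) = 0.4105
Sum ≈ 1.8508 → 1.8508 bits.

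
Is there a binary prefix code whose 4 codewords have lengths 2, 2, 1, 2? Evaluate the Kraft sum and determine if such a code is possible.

With common denominator 2^2 = 4: Σ 2^(−ℓᵢ) = 1/4 + 1/4 + 2/4 + 1/4 = 5/4 = 1.25.
Kraft's inequality requires Σ ≤ 1; here Σ = 1.25 > 1, so no such prefix code exists.

1.25; no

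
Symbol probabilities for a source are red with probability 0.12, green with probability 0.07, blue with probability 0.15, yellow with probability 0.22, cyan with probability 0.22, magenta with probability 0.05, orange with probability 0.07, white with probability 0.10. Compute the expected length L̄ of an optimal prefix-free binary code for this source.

Repeatedly combine the two least-probable nodes; the expected code length is the sum of the merged weights.
merge 1/20 + 7/100 → 3/25
merge 7/100 + 1/10 → 17/100
merge 3/25 + 3/25 → 6/25
merge 3/20 + 17/100 → 8/25
merge 11/50 + 11/50 → 11/25
merge 6/25 + 8/25 → 14/25
merge 11/25 + 14/25 → 1
L = 3/25 + 17/100 + 6/25 + 8/25 + 11/25 + 14/25 + 1 = 57/20 = 2.85 bits/symbol.

2.85 bits/symbol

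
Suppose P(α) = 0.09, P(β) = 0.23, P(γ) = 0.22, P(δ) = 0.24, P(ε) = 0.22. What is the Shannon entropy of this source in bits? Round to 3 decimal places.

H = −Σ pᵢ log₂ pᵢ.
−0.09·log₂(0.09) = 0.3127
−0.23·log₂(0.23) = 0.4877
−0.22·log₂(0.22) = 0.4806
−0.24·log₂(0.24) = 0.4941
−0.22·log₂(0.22) = 0.4806
Sum ≈ 2.2556 → 2.256 bits.

2.256 bits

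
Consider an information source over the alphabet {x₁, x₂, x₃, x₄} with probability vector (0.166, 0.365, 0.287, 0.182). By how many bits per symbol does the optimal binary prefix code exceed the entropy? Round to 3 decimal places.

Entropy H = −Σ p log₂ p ≈ 1.9250 bits.
Huffman merges: 83/500+91/500→87/250; 287/1000+87/250→127/200; 73/200+127/200→1. L = 1983/1000 ≈ 1.9830.
L − H = 1.9830 − 1.9250 = 0.058 bits.

0.058 bits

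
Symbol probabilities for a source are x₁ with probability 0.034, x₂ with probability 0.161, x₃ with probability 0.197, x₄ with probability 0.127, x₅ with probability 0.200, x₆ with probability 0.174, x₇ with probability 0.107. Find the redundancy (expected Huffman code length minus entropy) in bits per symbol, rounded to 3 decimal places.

0.066 bits

Entropy H = −Σ p log₂ p ≈ 2.6782 bits.
Huffman merges: 17/500+107/1000→141/1000; 127/1000+141/1000→67/250; 161/1000+87/500→67/200; 197/1000+1/5→397/1000; 67/250+67/200→603/1000; 397/1000+603/1000→1. L = 343/125 ≈ 2.7440.
L − H = 2.7440 − 2.6782 = 0.066 bits.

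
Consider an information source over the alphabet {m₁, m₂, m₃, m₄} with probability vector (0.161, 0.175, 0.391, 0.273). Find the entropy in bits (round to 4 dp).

1.9053 bits

H = −Σ pᵢ log₂ pᵢ.
−0.161·log₂(0.161) = 0.4242
−0.175·log₂(0.175) = 0.4401
−0.391·log₂(0.391) = 0.5297
−0.273·log₂(0.273) = 0.5113
Sum ≈ 1.9053 → 1.9053 bits.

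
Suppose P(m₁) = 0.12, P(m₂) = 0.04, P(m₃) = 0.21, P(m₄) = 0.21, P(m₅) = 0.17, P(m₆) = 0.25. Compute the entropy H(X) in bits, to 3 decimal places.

2.433 bits

H = −Σ pᵢ log₂ pᵢ.
−0.12·log₂(0.12) = 0.3671
−0.04·log₂(0.04) = 0.1858
−0.21·log₂(0.21) = 0.4728
−0.21·log₂(0.21) = 0.4728
−0.17·log₂(0.17) = 0.4346
−0.25·log₂(0.25) = 0.5000
Sum ≈ 2.4331 → 2.433 bits.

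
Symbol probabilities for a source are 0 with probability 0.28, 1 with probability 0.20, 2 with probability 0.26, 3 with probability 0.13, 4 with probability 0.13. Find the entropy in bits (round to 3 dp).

H = −Σ pᵢ log₂ pᵢ.
−0.28·log₂(0.28) = 0.5142
−0.20·log₂(0.20) = 0.4644
−0.26·log₂(0.26) = 0.5053
−0.13·log₂(0.13) = 0.3826
−0.13·log₂(0.13) = 0.3826
Sum ≈ 2.2492 → 2.249 bits.

2.249 bits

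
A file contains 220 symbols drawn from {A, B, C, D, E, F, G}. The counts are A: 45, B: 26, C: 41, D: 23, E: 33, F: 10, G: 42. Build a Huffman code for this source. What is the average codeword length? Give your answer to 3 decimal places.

Probabilities are the counts divided by 220.
Repeatedly combine the two least-probable nodes; the expected code length is the sum of the merged weights.
merge 1/22 + 23/220 → 3/20
merge 13/110 + 3/20 → 59/220
merge 3/20 + 41/220 → 37/110
merge 21/110 + 9/44 → 87/220
merge 59/220 + 37/110 → 133/220
merge 87/220 + 133/220 → 1
L = 3/20 + 59/220 + 37/110 + 87/220 + 133/220 + 1 = 303/110 ≈ 2.755 bits/symbol.

2.755 bits/symbol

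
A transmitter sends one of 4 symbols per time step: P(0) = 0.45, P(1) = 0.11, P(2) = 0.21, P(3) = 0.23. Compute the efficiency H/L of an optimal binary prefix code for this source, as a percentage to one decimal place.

Entropy H = −Σ p log₂ p ≈ 1.8292 bits.
Huffman merges: 11/100+21/100→8/25; 23/100+8/25→11/20; 9/20+11/20→1. L = 187/100 ≈ 1.8700.
Efficiency = H/L = 1.8292/1.8700 = 97.8%.

97.8%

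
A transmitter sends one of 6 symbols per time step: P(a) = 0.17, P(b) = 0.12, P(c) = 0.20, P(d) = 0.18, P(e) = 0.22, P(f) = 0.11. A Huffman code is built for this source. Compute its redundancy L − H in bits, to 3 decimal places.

0.038 bits

Entropy H = −Σ p log₂ p ≈ 2.5422 bits.
Huffman merges: 11/100+3/25→23/100; 17/100+9/50→7/20; 1/5+11/50→21/50; 23/100+7/20→29/50; 21/50+29/50→1. L = 129/50 ≈ 2.5800.
L − H = 2.5800 − 2.5422 = 0.038 bits.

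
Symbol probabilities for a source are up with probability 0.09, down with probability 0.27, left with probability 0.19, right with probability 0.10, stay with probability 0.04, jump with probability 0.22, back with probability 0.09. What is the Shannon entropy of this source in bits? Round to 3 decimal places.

2.589 bits

H = −Σ pᵢ log₂ pᵢ.
−0.09·log₂(0.09) = 0.3127
−0.27·log₂(0.27) = 0.5100
−0.19·log₂(0.19) = 0.4552
−0.10·log₂(0.10) = 0.3322
−0.04·log₂(0.04) = 0.1858
−0.22·log₂(0.22) = 0.4806
−0.09·log₂(0.09) = 0.3127
Sum ≈ 2.5891 → 2.589 bits.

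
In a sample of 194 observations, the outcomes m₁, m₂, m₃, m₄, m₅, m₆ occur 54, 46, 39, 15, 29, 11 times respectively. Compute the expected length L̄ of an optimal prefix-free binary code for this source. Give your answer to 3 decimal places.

Probabilities are the counts divided by 194.
Repeatedly combine the two least-probable nodes; the expected code length is the sum of the merged weights.
merge 11/194 + 15/194 → 13/97
merge 13/97 + 29/194 → 55/194
merge 39/194 + 23/97 → 85/194
merge 27/97 + 55/194 → 109/194
merge 85/194 + 109/194 → 1
L = 13/97 + 55/194 + 85/194 + 109/194 + 1 = 469/194 ≈ 2.418 bits/symbol.

2.418 bits/symbol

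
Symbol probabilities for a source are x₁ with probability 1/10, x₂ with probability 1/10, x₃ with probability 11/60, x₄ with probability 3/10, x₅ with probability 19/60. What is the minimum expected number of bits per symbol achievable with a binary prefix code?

Repeatedly combine the two least-probable nodes; the expected code length is the sum of the merged weights.
merge 1/10 + 1/10 → 1/5
merge 11/60 + 1/5 → 23/60
merge 3/10 + 19/60 → 37/60
merge 23/60 + 37/60 → 1
L = 1/5 + 23/60 + 37/60 + 1 = 11/5 = 2.2 bits/symbol.

2.2 bits/symbol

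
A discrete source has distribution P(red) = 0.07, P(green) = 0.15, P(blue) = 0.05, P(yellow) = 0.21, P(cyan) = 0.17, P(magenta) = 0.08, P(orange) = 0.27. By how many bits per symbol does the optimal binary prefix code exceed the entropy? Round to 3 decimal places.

0.036 bits

Entropy H = −Σ p log₂ p ≈ 2.6041 bits.
Huffman merges: 1/20+7/100→3/25; 2/25+3/25→1/5; 3/20+17/100→8/25; 1/5+21/100→41/100; 27/100+8/25→59/100; 41/100+59/100→1. L = 66/25 ≈ 2.6400.
L − H = 2.6400 − 2.6041 = 0.036 bits.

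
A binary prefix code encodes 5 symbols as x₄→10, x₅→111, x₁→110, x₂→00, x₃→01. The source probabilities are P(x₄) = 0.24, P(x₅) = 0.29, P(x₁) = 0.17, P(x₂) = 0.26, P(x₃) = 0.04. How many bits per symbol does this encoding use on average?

2.46 bits/symbol

L̄ = Σ pᵢ·ℓᵢ = 0.24·2 + 0.29·3 + 0.17·3 + 0.26·2 + 0.04·2 = 2.46 bits/symbol.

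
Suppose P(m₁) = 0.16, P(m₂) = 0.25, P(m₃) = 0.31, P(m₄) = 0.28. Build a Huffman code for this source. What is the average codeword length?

2 bits/symbol

Repeatedly combine the two least-probable nodes; the expected code length is the sum of the merged weights.
merge 4/25 + 1/4 → 41/100
merge 7/25 + 31/100 → 59/100
merge 41/100 + 59/100 → 1
L = 41/100 + 59/100 + 1 = 2 bits/symbol.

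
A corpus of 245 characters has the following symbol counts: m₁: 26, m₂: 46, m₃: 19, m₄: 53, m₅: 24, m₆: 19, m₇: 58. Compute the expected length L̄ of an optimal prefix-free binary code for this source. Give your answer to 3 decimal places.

2.702 bits/symbol

Probabilities are the counts divided by 245.
Repeatedly combine the two least-probable nodes; the expected code length is the sum of the merged weights.
merge 19/245 + 19/245 → 38/245
merge 24/245 + 26/245 → 10/49
merge 38/245 + 46/245 → 12/35
merge 10/49 + 53/245 → 103/245
merge 58/245 + 12/35 → 142/245
merge 103/245 + 142/245 → 1
L = 38/245 + 10/49 + 12/35 + 103/245 + 142/245 + 1 = 662/245 ≈ 2.702 bits/symbol.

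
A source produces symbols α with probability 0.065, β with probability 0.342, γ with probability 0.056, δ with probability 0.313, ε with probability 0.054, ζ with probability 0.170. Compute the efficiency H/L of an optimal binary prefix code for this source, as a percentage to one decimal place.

Entropy H = −Σ p log₂ p ≈ 2.2051 bits.
Huffman merges: 27/500+7/125→11/100; 13/200+11/100→7/40; 17/100+7/40→69/200; 313/1000+171/500→131/200; 69/200+131/200→1. L = 457/200 ≈ 2.2850.
Efficiency = H/L = 2.2051/2.2850 = 96.5%.

96.5%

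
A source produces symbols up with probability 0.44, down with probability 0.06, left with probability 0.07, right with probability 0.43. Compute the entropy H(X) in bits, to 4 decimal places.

1.5568 bits

H = −Σ pᵢ log₂ pᵢ.
−0.44·log₂(0.44) = 0.5211
−0.06·log₂(0.06) = 0.2435
−0.07·log₂(0.07) = 0.2686
−0.43·log₂(0.43) = 0.5236
Sum ≈ 1.5568 → 1.5568 bits.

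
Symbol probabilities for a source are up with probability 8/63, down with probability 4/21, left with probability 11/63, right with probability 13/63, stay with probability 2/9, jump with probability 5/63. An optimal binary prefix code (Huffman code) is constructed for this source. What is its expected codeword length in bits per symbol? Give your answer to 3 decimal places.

2.571 bits/symbol

Repeatedly combine the two least-probable nodes; the expected code length is the sum of the merged weights.
merge 5/63 + 8/63 → 13/63
merge 11/63 + 4/21 → 23/63
merge 13/63 + 13/63 → 26/63
merge 2/9 + 23/63 → 37/63
merge 26/63 + 37/63 → 1
L = 13/63 + 23/63 + 26/63 + 37/63 + 1 = 18/7 ≈ 2.571 bits/symbol.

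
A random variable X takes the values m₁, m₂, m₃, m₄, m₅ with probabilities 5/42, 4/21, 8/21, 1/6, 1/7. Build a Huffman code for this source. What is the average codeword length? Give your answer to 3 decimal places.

Repeatedly combine the two least-probable nodes; the expected code length is the sum of the merged weights.
merge 5/42 + 1/7 → 11/42
merge 1/6 + 4/21 → 5/14
merge 11/42 + 5/14 → 13/21
merge 8/21 + 13/21 → 1
L = 11/42 + 5/14 + 13/21 + 1 = 47/21 ≈ 2.238 bits/symbol.

2.238 bits/symbol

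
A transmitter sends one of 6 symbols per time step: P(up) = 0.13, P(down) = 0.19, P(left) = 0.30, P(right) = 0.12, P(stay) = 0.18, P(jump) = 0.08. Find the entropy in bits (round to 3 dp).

H = −Σ pᵢ log₂ pᵢ.
−0.13·log₂(0.13) = 0.3826
−0.19·log₂(0.19) = 0.4552
−0.30·log₂(0.30) = 0.5211
−0.12·log₂(0.12) = 0.3671
−0.18·log₂(0.18) = 0.4453
−0.08·log₂(0.08) = 0.2915
Sum ≈ 2.4628 → 2.463 bits.

2.463 bits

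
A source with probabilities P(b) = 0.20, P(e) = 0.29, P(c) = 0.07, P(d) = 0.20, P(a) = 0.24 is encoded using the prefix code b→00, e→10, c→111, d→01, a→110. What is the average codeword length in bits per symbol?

2.31 bits/symbol

L̄ = Σ pᵢ·ℓᵢ = 0.20·2 + 0.29·2 + 0.07·3 + 0.20·2 + 0.24·3 = 2.31 bits/symbol.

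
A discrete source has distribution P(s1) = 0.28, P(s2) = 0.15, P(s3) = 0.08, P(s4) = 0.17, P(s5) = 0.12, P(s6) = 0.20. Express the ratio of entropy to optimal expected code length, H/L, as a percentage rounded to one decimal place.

Entropy H = −Σ p log₂ p ≈ 2.4823 bits.
Huffman merges: 2/25+3/25→1/5; 3/20+17/100→8/25; 1/5+1/5→2/5; 7/25+8/25→3/5; 2/5+3/5→1. L = 63/25 ≈ 2.5200.
Efficiency = H/L = 2.4823/2.5200 = 98.5%.

98.5%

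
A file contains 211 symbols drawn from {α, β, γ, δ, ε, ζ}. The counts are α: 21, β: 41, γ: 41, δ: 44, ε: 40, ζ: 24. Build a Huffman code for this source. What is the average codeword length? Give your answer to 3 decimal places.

Probabilities are the counts divided by 211.
Repeatedly combine the two least-probable nodes; the expected code length is the sum of the merged weights.
merge 21/211 + 24/211 → 45/211
merge 40/211 + 41/211 → 81/211
merge 41/211 + 44/211 → 85/211
merge 45/211 + 81/211 → 126/211
merge 85/211 + 126/211 → 1
L = 45/211 + 81/211 + 85/211 + 126/211 + 1 = 548/211 ≈ 2.597 bits/symbol.

2.597 bits/symbol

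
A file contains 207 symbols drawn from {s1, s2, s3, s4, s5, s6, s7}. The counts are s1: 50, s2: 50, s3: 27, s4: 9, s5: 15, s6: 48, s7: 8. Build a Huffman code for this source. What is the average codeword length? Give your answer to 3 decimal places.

2.522 bits/symbol

Probabilities are the counts divided by 207.
Repeatedly combine the two least-probable nodes; the expected code length is the sum of the merged weights.
merge 8/207 + 1/23 → 17/207
merge 5/69 + 17/207 → 32/207
merge 3/23 + 32/207 → 59/207
merge 16/69 + 50/207 → 98/207
merge 50/207 + 59/207 → 109/207
merge 98/207 + 109/207 → 1
L = 17/207 + 32/207 + 59/207 + 98/207 + 109/207 + 1 = 58/23 ≈ 2.522 bits/symbol.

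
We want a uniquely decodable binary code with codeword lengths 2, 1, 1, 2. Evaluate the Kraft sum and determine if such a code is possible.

1.5; no

With common denominator 2^2 = 4: Σ 2^(−ℓᵢ) = 1/4 + 2/4 + 2/4 + 1/4 = 6/4 = 1.5.
Kraft's inequality requires Σ ≤ 1; here Σ = 1.5 > 1, so no such prefix code exists.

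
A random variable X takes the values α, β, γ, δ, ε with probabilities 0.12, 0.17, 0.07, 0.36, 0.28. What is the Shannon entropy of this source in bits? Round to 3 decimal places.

H = −Σ pᵢ log₂ pᵢ.
−0.12·log₂(0.12) = 0.3671
−0.17·log₂(0.17) = 0.4346
−0.07·log₂(0.07) = 0.2686
−0.36·log₂(0.36) = 0.5306
−0.28·log₂(0.28) = 0.5142
Sum ≈ 2.1150 → 2.115 bits.

2.115 bits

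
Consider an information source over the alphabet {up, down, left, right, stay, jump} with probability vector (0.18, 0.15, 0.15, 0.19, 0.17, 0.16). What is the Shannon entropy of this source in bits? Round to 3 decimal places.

2.579 bits

H = −Σ pᵢ log₂ pᵢ.
−0.18·log₂(0.18) = 0.4453
−0.15·log₂(0.15) = 0.4105
−0.15·log₂(0.15) = 0.4105
−0.19·log₂(0.19) = 0.4552
−0.17·log₂(0.17) = 0.4346
−0.16·log₂(0.16) = 0.4230
Sum ≈ 2.5792 → 2.579 bits.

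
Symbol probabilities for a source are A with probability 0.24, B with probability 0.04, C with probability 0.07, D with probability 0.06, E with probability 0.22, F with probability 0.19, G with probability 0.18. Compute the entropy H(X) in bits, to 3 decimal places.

H = −Σ pᵢ log₂ pᵢ.
−0.24·log₂(0.24) = 0.4941
−0.04·log₂(0.04) = 0.1858
−0.07·log₂(0.07) = 0.2686
−0.06·log₂(0.06) = 0.2435
−0.22·log₂(0.22) = 0.4806
−0.19·log₂(0.19) = 0.4552
−0.18·log₂(0.18) = 0.4453
Sum ≈ 2.5731 → 2.573 bits.

2.573 bits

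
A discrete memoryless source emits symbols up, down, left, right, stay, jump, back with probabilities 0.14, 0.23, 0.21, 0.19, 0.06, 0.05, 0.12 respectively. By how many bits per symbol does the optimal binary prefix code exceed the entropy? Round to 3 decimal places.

0.030 bits

Entropy H = −Σ p log₂ p ≈ 2.6395 bits.
Huffman merges: 1/20+3/50→11/100; 11/100+3/25→23/100; 7/50+19/100→33/100; 21/100+23/100→11/25; 23/100+33/100→14/25; 11/25+14/25→1. L = 267/100 ≈ 2.6700.
L − H = 2.6700 − 2.6395 = 0.030 bits.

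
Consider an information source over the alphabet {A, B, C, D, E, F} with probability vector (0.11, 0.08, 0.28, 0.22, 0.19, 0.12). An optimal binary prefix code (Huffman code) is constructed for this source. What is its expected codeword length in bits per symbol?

Repeatedly combine the two least-probable nodes; the expected code length is the sum of the merged weights.
merge 2/25 + 11/100 → 19/100
merge 3/25 + 19/100 → 31/100
merge 19/100 + 11/50 → 41/100
merge 7/25 + 31/100 → 59/100
merge 41/100 + 59/100 → 1
L = 19/100 + 31/100 + 41/100 + 59/100 + 1 = 5/2 = 2.5 bits/symbol.

2.5 bits/symbol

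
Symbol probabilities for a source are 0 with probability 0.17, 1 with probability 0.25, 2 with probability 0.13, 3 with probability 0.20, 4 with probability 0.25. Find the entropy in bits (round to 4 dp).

2.2816 bits

H = −Σ pᵢ log₂ pᵢ.
−0.17·log₂(0.17) = 0.4346
−0.25·log₂(0.25) = 0.5000
−0.13·log₂(0.13) = 0.3826
−0.20·log₂(0.20) = 0.4644
−0.25·log₂(0.25) = 0.5000
Sum ≈ 2.2816 → 2.2816 bits.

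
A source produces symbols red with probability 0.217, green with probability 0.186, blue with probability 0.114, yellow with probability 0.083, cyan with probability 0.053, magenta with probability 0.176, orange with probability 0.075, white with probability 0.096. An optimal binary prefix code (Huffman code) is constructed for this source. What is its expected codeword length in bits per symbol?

2.904 bits/symbol

Repeatedly combine the two least-probable nodes; the expected code length is the sum of the merged weights.
merge 53/1000 + 3/40 → 16/125
merge 83/1000 + 12/125 → 179/1000
merge 57/500 + 16/125 → 121/500
merge 22/125 + 179/1000 → 71/200
merge 93/500 + 217/1000 → 403/1000
merge 121/500 + 71/200 → 597/1000
merge 403/1000 + 597/1000 → 1
L = 16/125 + 179/1000 + 121/500 + 71/200 + 403/1000 + 597/1000 + 1 = 363/125 = 2.904 bits/symbol.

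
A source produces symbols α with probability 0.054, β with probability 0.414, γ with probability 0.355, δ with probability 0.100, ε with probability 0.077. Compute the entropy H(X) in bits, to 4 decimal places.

1.9015 bits

H = −Σ pᵢ log₂ pᵢ.
−0.054·log₂(0.054) = 0.2274
−0.414·log₂(0.414) = 0.5267
−0.355·log₂(0.355) = 0.5304
−0.100·log₂(0.100) = 0.3322
−0.077·log₂(0.077) = 0.2848
Sum ≈ 1.9015 → 1.9015 bits.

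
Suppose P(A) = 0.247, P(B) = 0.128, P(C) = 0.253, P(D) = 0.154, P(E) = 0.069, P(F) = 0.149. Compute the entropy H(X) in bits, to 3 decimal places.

H = −Σ pᵢ log₂ pᵢ.
−0.247·log₂(0.247) = 0.4983
−0.128·log₂(0.128) = 0.3796
−0.253·log₂(0.253) = 0.5016
−0.154·log₂(0.154) = 0.4156
−0.069·log₂(0.069) = 0.2662
−0.149·log₂(0.149) = 0.4092
Sum ≈ 2.4706 → 2.471 bits.

2.471 bits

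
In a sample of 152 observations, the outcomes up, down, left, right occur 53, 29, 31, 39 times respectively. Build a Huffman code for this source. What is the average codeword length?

Probabilities are the counts divided by 152.
Repeatedly combine the two least-probable nodes; the expected code length is the sum of the merged weights.
merge 29/152 + 31/152 → 15/38
merge 39/152 + 53/152 → 23/38
merge 15/38 + 23/38 → 1
L = 15/38 + 23/38 + 1 = 2 bits/symbol.

2 bits/symbol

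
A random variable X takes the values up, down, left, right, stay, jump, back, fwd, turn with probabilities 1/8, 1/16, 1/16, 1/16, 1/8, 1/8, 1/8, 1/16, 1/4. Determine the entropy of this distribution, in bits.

3 bits

Each probability is a power of 1/2, so log₂(1/p) is an integer.
H = Σ p·log₂(1/p) = 1/8·3 + 1/16·4 + 1/16·4 + 1/16·4 + 1/8·3 + 1/8·3 + 1/8·3 + 1/16·4 + 1/4·2 = 3 bits.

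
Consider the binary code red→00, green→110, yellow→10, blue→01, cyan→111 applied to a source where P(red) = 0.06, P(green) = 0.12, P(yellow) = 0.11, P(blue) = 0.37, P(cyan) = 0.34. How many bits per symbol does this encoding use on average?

L̄ = Σ pᵢ·ℓᵢ = 0.06·2 + 0.12·3 + 0.11·2 + 0.37·2 + 0.34·3 = 2.46 bits/symbol.

2.46 bits/symbol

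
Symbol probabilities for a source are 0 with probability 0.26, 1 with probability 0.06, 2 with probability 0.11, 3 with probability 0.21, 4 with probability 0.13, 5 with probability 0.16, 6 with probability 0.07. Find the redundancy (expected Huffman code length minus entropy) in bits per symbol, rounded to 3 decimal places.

0.014 bits

Entropy H = −Σ p log₂ p ≈ 2.6461 bits.
Huffman merges: 3/50+7/100→13/100; 11/100+13/100→6/25; 13/100+4/25→29/100; 21/100+6/25→9/20; 13/50+29/100→11/20; 9/20+11/20→1. L = 133/50 ≈ 2.6600.
L − H = 2.6600 − 2.6461 = 0.014 bits.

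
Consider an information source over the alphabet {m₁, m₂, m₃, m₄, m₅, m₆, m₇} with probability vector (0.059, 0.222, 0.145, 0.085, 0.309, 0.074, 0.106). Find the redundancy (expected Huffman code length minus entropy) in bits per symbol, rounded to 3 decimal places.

Entropy H = −Σ p log₂ p ≈ 2.5739 bits.
Huffman merges: 59/1000+37/500→133/1000; 17/200+53/500→191/1000; 133/1000+29/200→139/500; 191/1000+111/500→413/1000; 139/500+309/1000→587/1000; 413/1000+587/1000→1. L = 1301/500 ≈ 2.6020.
L − H = 2.6020 − 2.5739 = 0.028 bits.

0.028 bits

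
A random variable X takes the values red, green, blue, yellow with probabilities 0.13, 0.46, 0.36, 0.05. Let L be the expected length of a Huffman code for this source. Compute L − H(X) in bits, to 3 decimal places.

0.075 bits

Entropy H = −Σ p log₂ p ≈ 1.6447 bits.
Huffman merges: 1/20+13/100→9/50; 9/50+9/25→27/50; 23/50+27/50→1. L = 43/25 ≈ 1.7200.
L − H = 1.7200 − 1.6447 = 0.075 bits.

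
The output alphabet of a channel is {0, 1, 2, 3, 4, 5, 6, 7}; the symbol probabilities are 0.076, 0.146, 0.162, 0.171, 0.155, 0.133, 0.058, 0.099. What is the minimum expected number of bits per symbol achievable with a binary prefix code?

Repeatedly combine the two least-probable nodes; the expected code length is the sum of the merged weights.
merge 29/500 + 19/250 → 67/500
merge 99/1000 + 133/1000 → 29/125
merge 67/500 + 73/500 → 7/25
merge 31/200 + 81/500 → 317/1000
merge 171/1000 + 29/125 → 403/1000
merge 7/25 + 317/1000 → 597/1000
merge 403/1000 + 597/1000 → 1
L = 67/500 + 29/125 + 7/25 + 317/1000 + 403/1000 + 597/1000 + 1 = 2963/1000 = 2.963 bits/symbol.

2.963 bits/symbol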